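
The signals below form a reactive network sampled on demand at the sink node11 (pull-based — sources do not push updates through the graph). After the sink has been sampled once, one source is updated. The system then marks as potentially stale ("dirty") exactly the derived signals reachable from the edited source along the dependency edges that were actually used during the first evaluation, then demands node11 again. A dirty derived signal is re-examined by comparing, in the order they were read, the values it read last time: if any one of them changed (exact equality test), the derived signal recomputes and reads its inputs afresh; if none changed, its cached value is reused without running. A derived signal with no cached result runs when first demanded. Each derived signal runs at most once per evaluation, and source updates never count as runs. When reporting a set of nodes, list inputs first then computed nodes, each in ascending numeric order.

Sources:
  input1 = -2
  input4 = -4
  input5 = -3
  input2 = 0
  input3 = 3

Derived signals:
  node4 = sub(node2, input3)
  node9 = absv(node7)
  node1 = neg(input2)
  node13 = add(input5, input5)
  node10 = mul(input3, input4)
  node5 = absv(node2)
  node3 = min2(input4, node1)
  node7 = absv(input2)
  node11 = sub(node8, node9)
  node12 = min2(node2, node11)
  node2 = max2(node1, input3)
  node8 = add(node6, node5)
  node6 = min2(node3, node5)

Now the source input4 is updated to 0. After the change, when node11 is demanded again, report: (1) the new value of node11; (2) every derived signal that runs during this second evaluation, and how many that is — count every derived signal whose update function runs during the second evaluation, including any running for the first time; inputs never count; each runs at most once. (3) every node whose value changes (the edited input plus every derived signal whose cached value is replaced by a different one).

Initial pass — values computed on the first demand:
  node1 = neg(0) = 0
  node2 = max2(0, 3) = 3
  node3 = min2(-4, 0) = -4
  node5 = absv(3) = 3
  node6 = min2(-4, 3) = -4
  node7 = absv(0) = 0
  node8 = add(-4, 3) = -1
  node9 = absv(0) = 0
  node11 = sub(-1, 0) = -1

Second demand — change propagation:
  node3: re-runs because input4 -4->0; new result 0.
  node6: re-runs because node3 -4->0; new result 0.
  node8: re-runs because node6 -4->0; new result 3.
  node11: re-runs because node8 -1->3; new result 3.

node11 now evaluates to 3.
Run set: node3, node6, node8, node11 (4 run).
Changed values: input4, node3, node6, node8, node11.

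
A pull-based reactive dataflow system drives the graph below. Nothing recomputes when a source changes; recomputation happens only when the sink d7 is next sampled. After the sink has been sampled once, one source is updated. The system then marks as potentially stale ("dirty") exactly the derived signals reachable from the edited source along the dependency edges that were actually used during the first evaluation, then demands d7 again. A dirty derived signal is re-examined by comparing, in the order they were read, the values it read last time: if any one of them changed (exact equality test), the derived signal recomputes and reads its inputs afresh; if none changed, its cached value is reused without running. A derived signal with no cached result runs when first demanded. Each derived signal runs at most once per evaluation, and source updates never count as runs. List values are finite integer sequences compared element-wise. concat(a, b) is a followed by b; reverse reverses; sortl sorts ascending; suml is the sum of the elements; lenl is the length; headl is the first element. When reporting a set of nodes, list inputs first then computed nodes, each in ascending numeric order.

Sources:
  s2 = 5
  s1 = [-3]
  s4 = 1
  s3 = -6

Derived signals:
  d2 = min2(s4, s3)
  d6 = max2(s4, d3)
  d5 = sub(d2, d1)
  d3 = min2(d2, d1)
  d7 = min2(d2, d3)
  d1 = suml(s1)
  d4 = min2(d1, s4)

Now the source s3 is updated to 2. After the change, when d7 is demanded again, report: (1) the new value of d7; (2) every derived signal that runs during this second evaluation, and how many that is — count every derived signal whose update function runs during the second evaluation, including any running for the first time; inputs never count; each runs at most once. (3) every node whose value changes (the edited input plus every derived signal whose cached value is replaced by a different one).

First evaluation (everything demanded from the output):
  d1 = suml([-3]) = -3
  d2 = min2(1, -6) = -6
  d3 = min2(-6, -3) = -6
  d7 = min2(-6, -6) = -6

Propagation after the edit:
  d2: runs — s3 -6->2; result 1.
  d3: runs — d2 -6->1; result -3.
  d7: runs — d2 -6->1; d3 -6->-3; result -3.

New value of d7: -3.
Derived signals that run: d2, d3, d7 — 3 in total.
Values that change: s3, d2, d3, d7.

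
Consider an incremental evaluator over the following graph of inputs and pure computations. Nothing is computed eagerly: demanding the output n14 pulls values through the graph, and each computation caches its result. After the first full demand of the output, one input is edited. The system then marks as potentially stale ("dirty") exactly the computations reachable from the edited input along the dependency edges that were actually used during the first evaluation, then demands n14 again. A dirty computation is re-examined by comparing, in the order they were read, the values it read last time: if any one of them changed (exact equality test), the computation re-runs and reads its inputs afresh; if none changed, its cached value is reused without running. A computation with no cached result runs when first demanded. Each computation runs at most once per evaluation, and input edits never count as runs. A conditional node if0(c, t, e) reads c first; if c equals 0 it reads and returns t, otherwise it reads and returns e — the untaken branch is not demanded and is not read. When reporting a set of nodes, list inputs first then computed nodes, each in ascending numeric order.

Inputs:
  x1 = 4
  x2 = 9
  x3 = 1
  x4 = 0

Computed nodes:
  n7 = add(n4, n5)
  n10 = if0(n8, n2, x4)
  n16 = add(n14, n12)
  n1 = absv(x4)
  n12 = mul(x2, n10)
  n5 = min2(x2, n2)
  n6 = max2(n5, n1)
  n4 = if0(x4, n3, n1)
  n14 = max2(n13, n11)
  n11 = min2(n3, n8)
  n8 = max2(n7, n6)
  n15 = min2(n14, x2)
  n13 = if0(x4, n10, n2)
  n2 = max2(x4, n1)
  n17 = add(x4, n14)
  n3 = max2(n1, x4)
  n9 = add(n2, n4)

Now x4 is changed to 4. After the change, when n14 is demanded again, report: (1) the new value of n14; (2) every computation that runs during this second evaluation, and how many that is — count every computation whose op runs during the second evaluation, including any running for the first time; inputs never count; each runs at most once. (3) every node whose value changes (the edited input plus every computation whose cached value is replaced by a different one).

n14 now evaluates to 4.
Run set: n1, n2, n3, n4, n5, n6, n7, n8, n11, n13, n14 (11 run).
Changed values: x4, n1, n2, n3, n4, n5, n6, n7, n8, n11, n13, n14.
The important point: the flipped condition redirects demand; n10 is left stale, never re-checked.

Initial pass — values computed on the first demand:
  n1 = absv(0) = 0
  n2 = max2(0, 0) = 0
  n3 = max2(0, 0) = 0
  n4 = if0(x4=0 -> then branch n3) = 0
  n5 = min2(9, 0) = 0
  n6 = max2(0, 0) = 0
  n7 = add(0, 0) = 0
  n8 = max2(0, 0) = 0
  n10 = if0(n8=0 -> then branch n2) = 0
  n11 = min2(0, 0) = 0
  n13 = if0(x4=0 -> then branch n10) = 0
  n14 = max2(0, 0) = 0

Second demand — change propagation:
  n1: re-runs because x4 0->4; new result 4.
  n2: re-runs because x4 0->4; n1 0->4; new result 4.
  n3: re-runs because n1 0->4; x4 0->4; new result 4.
  n4: re-runs because x4 0->4; n3 0->4; new result 4.
  n5: re-runs because n2 0->4; new result 4.
  n6: re-runs because n5 0->4; n1 0->4; new result 4.
  n7: re-runs because n4 0->4; n5 0->4; new result 8.
  n8: re-runs because n7 0->8; n6 0->4; new result 8.
  n10: dirty yet unreached — the second evaluation never asks for it.
  n11: re-runs because n3 0->4; n8 0->8; new result 4.
  n13: re-runs because x4 0->4; new result 4.
  n14: re-runs because n13 0->4; n11 0->4; new result 4.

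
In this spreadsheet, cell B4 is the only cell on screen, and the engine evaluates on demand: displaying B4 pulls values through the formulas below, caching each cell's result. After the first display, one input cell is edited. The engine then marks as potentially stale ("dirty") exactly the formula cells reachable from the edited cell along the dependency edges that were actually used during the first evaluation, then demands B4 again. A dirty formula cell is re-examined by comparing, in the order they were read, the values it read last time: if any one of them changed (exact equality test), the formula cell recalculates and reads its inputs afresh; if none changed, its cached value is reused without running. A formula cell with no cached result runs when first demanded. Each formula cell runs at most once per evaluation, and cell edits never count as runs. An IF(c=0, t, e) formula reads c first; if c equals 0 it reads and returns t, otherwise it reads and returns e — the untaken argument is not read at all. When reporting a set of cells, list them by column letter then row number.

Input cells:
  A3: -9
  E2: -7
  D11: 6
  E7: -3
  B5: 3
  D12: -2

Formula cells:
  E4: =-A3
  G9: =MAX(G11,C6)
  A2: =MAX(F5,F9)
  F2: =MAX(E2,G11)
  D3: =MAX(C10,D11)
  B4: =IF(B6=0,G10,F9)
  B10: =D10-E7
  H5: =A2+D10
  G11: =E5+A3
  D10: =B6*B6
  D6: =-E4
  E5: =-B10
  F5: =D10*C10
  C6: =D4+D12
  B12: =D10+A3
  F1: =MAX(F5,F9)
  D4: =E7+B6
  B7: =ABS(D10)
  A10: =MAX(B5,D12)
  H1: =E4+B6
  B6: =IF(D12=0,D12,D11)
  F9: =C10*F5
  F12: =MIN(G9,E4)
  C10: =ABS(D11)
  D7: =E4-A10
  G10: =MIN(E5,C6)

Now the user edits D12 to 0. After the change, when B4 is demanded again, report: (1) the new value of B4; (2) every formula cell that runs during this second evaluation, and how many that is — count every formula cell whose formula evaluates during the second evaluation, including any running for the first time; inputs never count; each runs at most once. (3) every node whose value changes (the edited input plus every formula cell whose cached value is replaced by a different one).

B4 now evaluates to -3.
Run set: B4, B6, B10, C6, D4, D10, E5, G10 (8 run).
Changed values: B4, B6, D10, D12.
The important point: the flipped condition redirects demand; F5, F9 are left stale, never re-checked.

Initial pass — values computed on the first demand:
  B6 = IF(D12=0: D12=-2 -> else branch D11) = 6
  C10 = ABS(6) = 6
  D10 = 6 * 6 = 36
  F5 = 36 * 6 = 216
  F9 = 6 * 216 = 1296
  B4 = IF(B6=0: B6=6 -> else branch F9) = 1296

Second demand — change propagation:
  B6: re-runs because D12 -2->0; new result 0.
  D4: newly demanded (no cache) — executes and yields -3.
  C6: newly demanded (no cache) — executes and yields -3.
  D10: re-runs because B6 6->0; B6 6->0; new result 0.
  B10: newly demanded (no cache) — executes and yields 3.
  E5: newly demanded (no cache) — executes and yields -3.
  F5: dirty yet unreached — the second evaluation never asks for it.
  F9: dirty yet unreached — the second evaluation never asks for it.
  G10: newly demanded (no cache) — executes and yields -3.
  B4: re-runs because B6 6->0; new result -3.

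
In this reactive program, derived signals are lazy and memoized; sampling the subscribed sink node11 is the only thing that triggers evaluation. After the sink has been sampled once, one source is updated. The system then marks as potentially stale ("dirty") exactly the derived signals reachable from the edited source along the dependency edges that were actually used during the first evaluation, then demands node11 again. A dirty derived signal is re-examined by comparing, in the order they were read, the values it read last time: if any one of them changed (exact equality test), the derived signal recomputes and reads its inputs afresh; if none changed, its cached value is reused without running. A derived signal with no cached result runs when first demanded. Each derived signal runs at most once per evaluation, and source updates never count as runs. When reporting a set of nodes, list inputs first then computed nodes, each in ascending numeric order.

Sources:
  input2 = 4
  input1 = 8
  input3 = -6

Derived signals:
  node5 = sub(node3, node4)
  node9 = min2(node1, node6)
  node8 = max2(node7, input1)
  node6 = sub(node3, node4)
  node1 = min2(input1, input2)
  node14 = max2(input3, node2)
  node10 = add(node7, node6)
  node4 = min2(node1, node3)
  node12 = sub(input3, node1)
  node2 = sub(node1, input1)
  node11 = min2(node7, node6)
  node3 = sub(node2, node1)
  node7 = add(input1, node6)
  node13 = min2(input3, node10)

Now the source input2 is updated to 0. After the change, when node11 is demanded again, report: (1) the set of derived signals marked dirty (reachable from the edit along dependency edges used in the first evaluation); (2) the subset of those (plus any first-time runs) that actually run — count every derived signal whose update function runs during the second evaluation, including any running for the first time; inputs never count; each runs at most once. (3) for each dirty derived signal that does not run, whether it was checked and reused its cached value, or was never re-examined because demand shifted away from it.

The edit dirties: node1, node2, node3, node4, node6, node7, node11.
4 derived signals run: node1, node2, node3, node4.
Cache hits after checking: node6, node7, node11.
Note where the cutoff bites: node6 is checked, finds nothing changed, and keeps its cache.

First demand of the output computes:
  node1 = min2(8, 4) = 4
  node2 = sub(4, 8) = -4
  node3 = sub(-4, 4) = -8
  node4 = min2(4, -8) = -8
  node6 = sub(-8, -8) = 0
  node7 = add(8, 0) = 8
  node11 = min2(8, 0) = 0

After the edit, cleaning proceeds:
  node1: a read changed (input2 4->0) — executes, giving 0.
  node2: a read changed (node1 4->0) — executes, giving -8.
  node3: a read changed (node2 -4->-8; node1 4->0) — executes, giving -8 — identical to its old value.
  node4: a read changed (node1 4->0) — executes, giving -8 — identical to its old value.
  node6: dirty, but its reads are unchanged (node3 unchanged, node4 unchanged); cached 0 stands.
  node7: dirty, but its reads are unchanged (input1 unchanged, node6 unchanged); cached 8 stands.
  node11: dirty, but its reads are unchanged (node7 unchanged, node6 unchanged); cached 0 stands.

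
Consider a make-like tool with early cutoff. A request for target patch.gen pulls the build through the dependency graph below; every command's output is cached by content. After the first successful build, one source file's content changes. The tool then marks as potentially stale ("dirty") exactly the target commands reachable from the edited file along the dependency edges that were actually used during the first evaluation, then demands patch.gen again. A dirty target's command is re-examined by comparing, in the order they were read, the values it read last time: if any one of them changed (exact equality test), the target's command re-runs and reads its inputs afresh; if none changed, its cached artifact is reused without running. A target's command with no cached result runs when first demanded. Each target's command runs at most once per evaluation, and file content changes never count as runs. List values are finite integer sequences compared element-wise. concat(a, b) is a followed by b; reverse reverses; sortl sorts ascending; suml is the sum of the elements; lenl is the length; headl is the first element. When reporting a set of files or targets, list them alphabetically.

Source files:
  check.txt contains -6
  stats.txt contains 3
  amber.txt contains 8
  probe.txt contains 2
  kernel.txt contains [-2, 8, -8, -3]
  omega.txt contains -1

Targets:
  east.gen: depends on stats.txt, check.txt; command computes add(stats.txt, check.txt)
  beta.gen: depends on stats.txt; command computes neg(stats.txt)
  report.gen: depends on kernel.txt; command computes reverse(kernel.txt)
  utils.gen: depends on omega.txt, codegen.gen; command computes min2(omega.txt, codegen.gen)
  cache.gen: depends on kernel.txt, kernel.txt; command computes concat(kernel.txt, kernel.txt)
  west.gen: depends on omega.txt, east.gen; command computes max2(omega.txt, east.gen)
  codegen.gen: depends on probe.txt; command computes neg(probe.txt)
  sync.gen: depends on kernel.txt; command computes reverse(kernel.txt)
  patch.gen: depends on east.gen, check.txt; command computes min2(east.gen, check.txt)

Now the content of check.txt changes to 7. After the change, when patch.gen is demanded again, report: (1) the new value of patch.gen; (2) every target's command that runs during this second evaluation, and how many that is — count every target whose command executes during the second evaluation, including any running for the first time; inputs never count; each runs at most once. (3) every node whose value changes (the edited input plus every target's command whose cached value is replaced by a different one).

Demanding patch.gen again yields 7.
2 target commands run: east.gen, patch.gen.
The nodes whose values change: check.txt, east.gen, patch.gen.

First demand of the output computes:
  east.gen = add(3, -6) = -3
  patch.gen = min2(-3, -6) = -6

After the edit, cleaning proceeds:
  east.gen: a read changed (check.txt -6->7) — executes, giving 10.
  patch.gen: a read changed (east.gen -3->10; check.txt -6->7) — executes, giving 7.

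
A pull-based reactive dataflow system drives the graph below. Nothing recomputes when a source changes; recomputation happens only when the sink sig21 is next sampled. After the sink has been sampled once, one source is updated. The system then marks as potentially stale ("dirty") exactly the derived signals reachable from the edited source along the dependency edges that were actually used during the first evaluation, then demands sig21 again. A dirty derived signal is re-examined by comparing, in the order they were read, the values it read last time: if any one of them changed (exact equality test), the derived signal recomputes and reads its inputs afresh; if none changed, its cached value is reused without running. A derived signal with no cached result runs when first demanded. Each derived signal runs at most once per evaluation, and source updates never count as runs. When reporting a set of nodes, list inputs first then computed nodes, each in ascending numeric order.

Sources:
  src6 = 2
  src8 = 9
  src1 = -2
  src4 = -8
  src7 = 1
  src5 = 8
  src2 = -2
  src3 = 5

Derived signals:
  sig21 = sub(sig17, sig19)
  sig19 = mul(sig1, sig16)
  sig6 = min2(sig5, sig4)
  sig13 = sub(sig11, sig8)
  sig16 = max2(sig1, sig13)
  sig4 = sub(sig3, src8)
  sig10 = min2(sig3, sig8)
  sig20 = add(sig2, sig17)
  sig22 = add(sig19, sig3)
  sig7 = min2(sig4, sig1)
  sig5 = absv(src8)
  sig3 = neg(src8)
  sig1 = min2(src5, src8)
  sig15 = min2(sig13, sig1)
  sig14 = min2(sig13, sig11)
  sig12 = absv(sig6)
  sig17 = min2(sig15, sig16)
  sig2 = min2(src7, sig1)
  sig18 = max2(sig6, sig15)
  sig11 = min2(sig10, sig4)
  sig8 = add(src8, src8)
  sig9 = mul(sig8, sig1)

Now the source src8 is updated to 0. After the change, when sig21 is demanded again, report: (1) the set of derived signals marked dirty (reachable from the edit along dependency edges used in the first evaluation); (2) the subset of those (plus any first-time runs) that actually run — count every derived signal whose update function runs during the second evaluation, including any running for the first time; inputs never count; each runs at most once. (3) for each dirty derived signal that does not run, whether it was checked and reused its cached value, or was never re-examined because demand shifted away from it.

Marked dirty: sig1, sig3, sig4, sig8, sig10, sig11, sig13, sig15, sig16, sig17, sig19, sig21.
Derived signals that run: sig1, sig3, sig4, sig8, sig10, sig11, sig13, sig15, sig16, sig17, sig19, sig21 — 12 in total.
Every dirty derived signal ran.

First evaluation (everything demanded from the output):
  sig1 = min2(8, 9) = 8
  sig3 = neg(9) = -9
  sig4 = sub(-9, 9) = -18
  sig8 = add(9, 9) = 18
  sig10 = min2(-9, 18) = -9
  sig11 = min2(-9, -18) = -18
  sig13 = sub(-18, 18) = -36
  sig15 = min2(-36, 8) = -36
  sig16 = max2(8, -36) = 8
  sig17 = min2(-36, 8) = -36
  sig19 = mul(8, 8) = 64
  sig21 = sub(-36, 64) = -100

Propagation after the edit:
  sig1: runs — src8 9->0; result 0.
  sig3: runs — src8 9->0; result 0.
  sig4: runs — sig3 -9->0; src8 9->0; result 0.
  sig8: runs — src8 9->0; src8 9->0; result 0.
  sig10: runs — sig3 -9->0; sig8 18->0; result 0.
  sig11: runs — sig10 -9->0; sig4 -18->0; result 0.
  sig13: runs — sig11 -18->0; sig8 18->0; result 0.
  sig15: runs — sig13 -36->0; sig1 8->0; result 0.
  sig16: runs — sig1 8->0; sig13 -36->0; result 0.
  sig17: runs — sig15 -36->0; sig16 8->0; result 0.
  sig19: runs — sig1 8->0; sig16 8->0; result 0.
  sig21: runs — sig17 -36->0; sig19 64->0; result 0.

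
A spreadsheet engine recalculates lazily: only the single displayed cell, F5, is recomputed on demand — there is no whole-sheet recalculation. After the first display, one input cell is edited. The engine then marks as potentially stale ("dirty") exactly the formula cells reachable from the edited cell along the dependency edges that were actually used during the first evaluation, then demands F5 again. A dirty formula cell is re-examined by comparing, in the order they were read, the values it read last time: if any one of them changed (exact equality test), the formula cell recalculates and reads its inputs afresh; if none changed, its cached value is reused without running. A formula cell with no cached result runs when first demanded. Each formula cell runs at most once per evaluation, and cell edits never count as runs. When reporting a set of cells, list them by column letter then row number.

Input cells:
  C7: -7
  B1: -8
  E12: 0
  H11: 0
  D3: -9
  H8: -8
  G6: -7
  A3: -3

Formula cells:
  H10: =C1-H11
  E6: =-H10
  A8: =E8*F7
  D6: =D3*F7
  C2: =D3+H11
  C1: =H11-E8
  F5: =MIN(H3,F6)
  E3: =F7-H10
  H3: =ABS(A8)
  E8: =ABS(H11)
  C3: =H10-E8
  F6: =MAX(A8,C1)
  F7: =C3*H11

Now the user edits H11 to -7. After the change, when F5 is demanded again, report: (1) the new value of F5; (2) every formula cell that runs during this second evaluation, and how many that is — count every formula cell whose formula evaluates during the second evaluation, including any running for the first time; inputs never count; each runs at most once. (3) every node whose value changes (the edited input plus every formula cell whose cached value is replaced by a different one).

New value of F5: 686.
Formula cells that run: A8, C1, C3, E8, F5, F6, F7, H3, H10 — 9 in total.
Values that change: A8, C1, C3, E8, F5, F6, F7, H3, H10, H11.

First evaluation (everything demanded from the output):
  E8 = ABS(0) = 0
  C1 = 0 - 0 = 0
  H10 = 0 - 0 = 0
  C3 = 0 - 0 = 0
  F7 = 0 * 0 = 0
  A8 = 0 * 0 = 0
  F6 = MAX(0, 0) = 0
  H3 = ABS(0) = 0
  F5 = MIN(0, 0) = 0

Propagation after the edit:
  E8: runs — H11 0->-7; result 7.
  C1: runs — H11 0->-7; E8 0->7; result -14.
  H10: runs — C1 0->-14; H11 0->-7; result -7.
  C3: runs — H10 0->-7; E8 0->7; result -14.
  F7: runs — C3 0->-14; H11 0->-7; result 98.
  A8: runs — E8 0->7; F7 0->98; result 686.
  F6: runs — A8 0->686; C1 0->-14; result 686.
  H3: runs — A8 0->686; result 686.
  F5: runs — H3 0->686; F6 0->686; result 686.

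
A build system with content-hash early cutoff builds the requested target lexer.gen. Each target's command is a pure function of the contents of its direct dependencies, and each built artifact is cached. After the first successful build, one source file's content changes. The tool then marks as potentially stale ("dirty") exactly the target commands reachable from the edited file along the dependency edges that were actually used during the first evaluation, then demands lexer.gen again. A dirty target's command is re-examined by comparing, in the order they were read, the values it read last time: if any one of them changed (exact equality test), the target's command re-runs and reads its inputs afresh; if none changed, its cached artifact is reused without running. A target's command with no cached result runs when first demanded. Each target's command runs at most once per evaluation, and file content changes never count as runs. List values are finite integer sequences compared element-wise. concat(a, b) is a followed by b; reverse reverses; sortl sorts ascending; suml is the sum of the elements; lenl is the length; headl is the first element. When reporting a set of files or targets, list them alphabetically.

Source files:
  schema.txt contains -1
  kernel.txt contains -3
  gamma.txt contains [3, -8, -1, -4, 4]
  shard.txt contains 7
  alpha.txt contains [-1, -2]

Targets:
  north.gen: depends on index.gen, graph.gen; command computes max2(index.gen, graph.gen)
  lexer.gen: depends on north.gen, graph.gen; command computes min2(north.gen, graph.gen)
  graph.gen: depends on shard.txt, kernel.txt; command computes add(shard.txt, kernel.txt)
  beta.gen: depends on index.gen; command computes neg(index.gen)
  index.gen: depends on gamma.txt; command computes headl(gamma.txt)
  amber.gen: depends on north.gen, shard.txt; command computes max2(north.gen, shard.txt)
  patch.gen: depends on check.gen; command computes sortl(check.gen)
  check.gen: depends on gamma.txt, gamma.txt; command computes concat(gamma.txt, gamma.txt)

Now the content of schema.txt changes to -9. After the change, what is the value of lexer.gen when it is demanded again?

New value of lexer.gen: 4.
Key observation: schema.txt is never demanded by the output, so the edit triggers no recomputation at all.

First evaluation (everything demanded from the output):
  graph.gen = add(7, -3) = 4
  index.gen = headl([3, -8, -1, -4, 4]) = 3
  north.gen = max2(3, 4) = 4
  lexer.gen = min2(4, 4) = 4

Propagation after the edit:
  schema.txt feeds no computation that the output demands — nothing is marked dirty and nothing runs.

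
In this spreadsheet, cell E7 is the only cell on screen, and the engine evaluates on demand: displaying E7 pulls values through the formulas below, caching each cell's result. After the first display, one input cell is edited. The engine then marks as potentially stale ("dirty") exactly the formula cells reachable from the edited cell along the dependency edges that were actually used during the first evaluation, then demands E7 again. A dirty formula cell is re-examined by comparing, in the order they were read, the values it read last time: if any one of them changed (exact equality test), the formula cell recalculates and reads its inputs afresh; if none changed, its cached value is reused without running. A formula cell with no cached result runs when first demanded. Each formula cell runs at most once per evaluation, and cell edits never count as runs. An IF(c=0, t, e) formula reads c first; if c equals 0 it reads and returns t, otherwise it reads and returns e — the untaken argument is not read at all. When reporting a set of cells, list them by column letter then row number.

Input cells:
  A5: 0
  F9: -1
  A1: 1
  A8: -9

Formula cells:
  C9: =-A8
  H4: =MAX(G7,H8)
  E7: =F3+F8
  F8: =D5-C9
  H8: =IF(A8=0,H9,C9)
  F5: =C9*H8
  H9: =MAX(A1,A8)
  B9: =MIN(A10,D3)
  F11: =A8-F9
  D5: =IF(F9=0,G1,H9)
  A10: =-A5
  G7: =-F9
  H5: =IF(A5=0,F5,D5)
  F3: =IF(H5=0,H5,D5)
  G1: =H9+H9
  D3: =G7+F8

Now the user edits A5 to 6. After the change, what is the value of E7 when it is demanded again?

E7 now evaluates to -7.
The important point: F3 recomputes to an identical value, and the output ends up unchanged.

Initial pass — values computed on the first demand:
  C9 = -(-9) = 9
  H9 = MAX(1, -9) = 1
  D5 = IF(F9=0: F9=-1 -> else branch H9) = 1
  F8 = 1 - 9 = -8
  H8 = IF(A8=0: A8=-9 -> else branch C9) = 9
  F5 = 9 * 9 = 81
  H5 = IF(A5=0: A5=0 -> then branch F5) = 81
  F3 = IF(H5=0: H5=81 -> else branch D5) = 1
  E7 = 1 + -8 = -7

Second demand — change propagation:
  H5: re-runs because A5 0->6; new result 1.
  F3: re-runs because H5 81->1; new result 1 (unchanged).
  E7: re-examined; everything it read last time is the same (F3 unchanged, F8 unchanged) — cache -7 kept, no run.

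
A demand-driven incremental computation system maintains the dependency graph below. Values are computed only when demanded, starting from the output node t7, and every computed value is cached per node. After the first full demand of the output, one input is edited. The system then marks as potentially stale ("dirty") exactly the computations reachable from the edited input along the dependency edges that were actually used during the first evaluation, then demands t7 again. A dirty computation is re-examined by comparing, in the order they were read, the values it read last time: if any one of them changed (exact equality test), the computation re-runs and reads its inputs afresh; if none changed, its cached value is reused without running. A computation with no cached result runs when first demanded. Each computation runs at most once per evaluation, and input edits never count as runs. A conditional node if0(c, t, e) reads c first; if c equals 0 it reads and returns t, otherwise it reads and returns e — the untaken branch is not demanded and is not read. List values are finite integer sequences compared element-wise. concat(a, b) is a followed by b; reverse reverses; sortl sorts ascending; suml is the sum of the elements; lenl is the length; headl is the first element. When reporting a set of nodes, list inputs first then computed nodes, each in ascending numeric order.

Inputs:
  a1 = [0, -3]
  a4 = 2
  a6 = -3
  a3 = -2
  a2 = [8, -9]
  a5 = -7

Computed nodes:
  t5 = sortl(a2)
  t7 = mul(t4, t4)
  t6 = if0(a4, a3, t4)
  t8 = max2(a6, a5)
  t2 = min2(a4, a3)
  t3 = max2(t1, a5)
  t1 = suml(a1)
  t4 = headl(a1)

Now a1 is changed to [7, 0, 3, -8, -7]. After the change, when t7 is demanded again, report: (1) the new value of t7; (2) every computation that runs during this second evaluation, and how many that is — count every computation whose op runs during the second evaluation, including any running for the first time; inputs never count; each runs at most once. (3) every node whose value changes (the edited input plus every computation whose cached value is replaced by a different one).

New value of t7: 49.
Computations that run: t4, t7 — 2 in total.
Values that change: a1, t4, t7.

First evaluation (everything demanded from the output):
  t4 = headl([0, -3]) = 0
  t7 = mul(0, 0) = 0

Propagation after the edit:
  t4: runs — a1 [0, -3]->[7, 0, 3, -8, -7]; result 7.
  t7: runs — t4 0->7; t4 0->7; result 49.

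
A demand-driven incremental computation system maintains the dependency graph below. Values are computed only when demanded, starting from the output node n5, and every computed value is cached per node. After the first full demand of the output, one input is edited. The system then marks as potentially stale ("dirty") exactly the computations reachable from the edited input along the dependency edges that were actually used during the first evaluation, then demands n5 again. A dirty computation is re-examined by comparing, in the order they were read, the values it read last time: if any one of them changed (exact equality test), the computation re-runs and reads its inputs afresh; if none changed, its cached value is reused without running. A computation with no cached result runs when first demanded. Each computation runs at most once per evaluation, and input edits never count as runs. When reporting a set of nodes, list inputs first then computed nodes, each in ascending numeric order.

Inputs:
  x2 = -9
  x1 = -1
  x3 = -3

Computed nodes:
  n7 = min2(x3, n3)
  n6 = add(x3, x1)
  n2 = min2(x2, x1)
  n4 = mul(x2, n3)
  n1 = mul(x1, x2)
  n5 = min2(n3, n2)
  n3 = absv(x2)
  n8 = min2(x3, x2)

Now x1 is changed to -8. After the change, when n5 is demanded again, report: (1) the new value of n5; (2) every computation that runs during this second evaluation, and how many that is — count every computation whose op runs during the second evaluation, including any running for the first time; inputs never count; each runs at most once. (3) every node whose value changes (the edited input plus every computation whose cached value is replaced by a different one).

New value of n5: -9.
Computations that run: n2 — 1 in total.
Values that change: x1.
Key observation: the change is absorbed at n2 — it re-runs but produces the same value, and the output's value is unchanged.

First evaluation (everything demanded from the output):
  n2 = min2(-9, -1) = -9
  n3 = absv(-9) = 9
  n5 = min2(9, -9) = -9

Propagation after the edit:
  n2: runs — x1 -1->-8; result -9 (same value as before).
  n5: checked — values it read are unchanged (n3 unchanged, n2 unchanged); reused cached -9 without running.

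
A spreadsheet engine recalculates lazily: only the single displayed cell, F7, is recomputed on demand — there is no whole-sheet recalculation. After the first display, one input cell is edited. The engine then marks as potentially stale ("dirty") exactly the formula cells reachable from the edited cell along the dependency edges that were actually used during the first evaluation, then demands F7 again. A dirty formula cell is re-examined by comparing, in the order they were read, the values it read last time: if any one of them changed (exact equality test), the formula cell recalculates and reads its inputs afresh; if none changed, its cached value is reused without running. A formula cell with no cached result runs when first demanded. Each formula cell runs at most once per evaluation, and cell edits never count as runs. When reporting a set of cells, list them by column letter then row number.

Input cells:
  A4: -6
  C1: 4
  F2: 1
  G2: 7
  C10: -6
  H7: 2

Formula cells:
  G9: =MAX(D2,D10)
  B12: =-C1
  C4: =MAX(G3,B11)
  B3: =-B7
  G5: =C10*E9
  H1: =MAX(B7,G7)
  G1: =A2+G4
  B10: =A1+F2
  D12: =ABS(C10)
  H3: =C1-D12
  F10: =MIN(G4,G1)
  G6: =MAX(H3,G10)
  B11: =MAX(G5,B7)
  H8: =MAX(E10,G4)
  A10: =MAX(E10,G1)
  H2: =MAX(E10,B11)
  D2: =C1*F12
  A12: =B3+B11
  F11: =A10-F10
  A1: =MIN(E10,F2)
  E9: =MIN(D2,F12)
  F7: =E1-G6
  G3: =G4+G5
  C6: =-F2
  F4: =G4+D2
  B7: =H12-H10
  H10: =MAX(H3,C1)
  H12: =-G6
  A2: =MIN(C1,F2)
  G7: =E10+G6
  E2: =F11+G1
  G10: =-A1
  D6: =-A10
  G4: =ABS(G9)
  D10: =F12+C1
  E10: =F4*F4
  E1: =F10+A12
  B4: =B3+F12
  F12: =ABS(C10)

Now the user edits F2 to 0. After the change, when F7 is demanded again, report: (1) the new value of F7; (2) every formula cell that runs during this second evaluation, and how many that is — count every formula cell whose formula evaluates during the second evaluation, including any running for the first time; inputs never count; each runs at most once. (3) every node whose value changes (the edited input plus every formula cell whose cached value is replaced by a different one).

New value of F7: 24.
Formula cells that run: A1, A2, A12, B3, B7, B11, F7, F10, G1, G6, G10, H12 — 12 in total.
Values that change: A1, A2, B3, B7, B11, F2, F7, G1, G6, G10, H12.
Key observation: the cutoff stops propagation at E1 — its inputs' values are unchanged, so it reuses its cache.

First evaluation (everything demanded from the output):
  A2 = MIN(4, 1) = 1
  D12 = ABS(-6) = 6
  F12 = ABS(-6) = 6
  D2 = 4 * 6 = 24
  D10 = 6 + 4 = 10
  E9 = MIN(24, 6) = 6
  G5 = -6 * 6 = -36
  G9 = MAX(24, 10) = 24
  G4 = ABS(24) = 24
  F4 = 24 + 24 = 48
  E10 = 48 * 48 = 2304
  A1 = MIN(2304, 1) = 1
  G1 = 1 + 24 = 25
  F10 = MIN(24, 25) = 24
  G10 = -(1) = -1
  H3 = 4 - 6 = -2
  G6 = MAX(-2, -1) = -1
  H10 = MAX(-2, 4) = 4
  H12 = -(-1) = 1
  B7 = 1 - 4 = -3
  B3 = -(-3) = 3
  B11 = MAX(-36, -3) = -3
  A12 = 3 + -3 = 0
  E1 = 24 + 0 = 24
  F7 = 24 - -1 = 25

Propagation after the edit:
  A1: runs — F2 1->0; result 0.
  A2: runs — F2 1->0; result 0.
  G1: runs — A2 1->0; result 24.
  F10: runs — G1 25->24; result 24 (same value as before).
  G10: runs — A1 1->0; result 0.
  G6: runs — G10 -1->0; result 0.
  H12: runs — G6 -1->0; result 0.
  B7: runs — H12 1->0; result -4.
  B3: runs — B7 -3->-4; result 4.
  B11: runs — B7 -3->-4; result -4.
  A12: runs — B3 3->4; B11 -3->-4; result 0 (same value as before).
  E1: checked — values it read are unchanged (F10 unchanged, A12 unchanged); reused cached 24 without running.
  F7: runs — G6 -1->0; result 24.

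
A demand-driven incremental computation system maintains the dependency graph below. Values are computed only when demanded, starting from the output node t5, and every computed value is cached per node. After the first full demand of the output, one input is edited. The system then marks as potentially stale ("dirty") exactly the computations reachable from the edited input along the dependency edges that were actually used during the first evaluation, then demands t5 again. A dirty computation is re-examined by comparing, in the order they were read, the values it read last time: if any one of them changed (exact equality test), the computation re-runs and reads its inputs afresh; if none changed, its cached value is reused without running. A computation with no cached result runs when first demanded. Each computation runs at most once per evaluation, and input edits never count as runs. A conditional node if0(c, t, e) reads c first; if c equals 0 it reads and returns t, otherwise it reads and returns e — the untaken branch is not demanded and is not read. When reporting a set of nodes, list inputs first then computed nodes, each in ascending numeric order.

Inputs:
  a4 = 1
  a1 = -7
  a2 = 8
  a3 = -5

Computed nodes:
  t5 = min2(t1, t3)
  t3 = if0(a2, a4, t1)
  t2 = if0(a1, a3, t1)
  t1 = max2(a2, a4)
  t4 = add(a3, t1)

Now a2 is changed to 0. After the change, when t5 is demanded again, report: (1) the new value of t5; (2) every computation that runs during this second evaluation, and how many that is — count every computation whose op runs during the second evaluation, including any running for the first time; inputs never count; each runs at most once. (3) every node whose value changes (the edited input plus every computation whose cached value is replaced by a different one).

First evaluation (everything demanded from the output):
  t1 = max2(8, 1) = 8
  t3 = if0(a2=8 -> else branch t1) = 8
  t5 = min2(8, 8) = 8

Propagation after the edit:
  t1: runs — a2 8->0; result 1.
  t3: runs — a2 8->0; t1 8->1; result 1.
  t5: runs — t1 8->1; t3 8->1; result 1.

New value of t5: 1.
Computations that run: t1, t3, t5 — 3 in total.
Values that change: a2, t1, t3, t5.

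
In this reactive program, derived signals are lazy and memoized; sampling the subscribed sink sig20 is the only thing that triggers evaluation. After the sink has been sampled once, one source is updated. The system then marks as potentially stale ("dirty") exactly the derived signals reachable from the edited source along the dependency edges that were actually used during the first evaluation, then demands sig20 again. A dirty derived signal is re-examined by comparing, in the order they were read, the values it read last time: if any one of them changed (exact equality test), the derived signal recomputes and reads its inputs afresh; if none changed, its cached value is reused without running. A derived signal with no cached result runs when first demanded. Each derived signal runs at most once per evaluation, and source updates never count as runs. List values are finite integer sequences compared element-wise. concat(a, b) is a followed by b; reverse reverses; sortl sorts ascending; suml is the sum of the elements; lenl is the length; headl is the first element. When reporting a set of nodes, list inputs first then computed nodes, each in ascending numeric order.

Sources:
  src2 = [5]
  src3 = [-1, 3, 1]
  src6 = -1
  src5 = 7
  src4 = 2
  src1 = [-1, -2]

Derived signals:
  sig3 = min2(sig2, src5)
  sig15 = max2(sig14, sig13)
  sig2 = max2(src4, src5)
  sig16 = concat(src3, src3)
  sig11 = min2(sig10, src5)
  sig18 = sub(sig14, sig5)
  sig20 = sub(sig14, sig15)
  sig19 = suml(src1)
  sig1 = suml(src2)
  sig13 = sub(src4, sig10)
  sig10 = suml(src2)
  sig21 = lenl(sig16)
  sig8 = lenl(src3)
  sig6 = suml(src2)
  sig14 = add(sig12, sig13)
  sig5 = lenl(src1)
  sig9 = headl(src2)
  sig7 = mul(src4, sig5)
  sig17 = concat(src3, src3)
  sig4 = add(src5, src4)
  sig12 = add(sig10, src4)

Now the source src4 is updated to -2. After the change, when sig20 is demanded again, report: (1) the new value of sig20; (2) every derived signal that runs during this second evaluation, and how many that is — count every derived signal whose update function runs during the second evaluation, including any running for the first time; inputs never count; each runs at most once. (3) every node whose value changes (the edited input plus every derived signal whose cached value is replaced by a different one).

Demanding sig20 again yields 0.
5 derived signals run: sig12, sig13, sig14, sig15, sig20.
The nodes whose values change: src4, sig12, sig13, sig14, sig15.

First demand of the output computes:
  sig10 = suml([5]) = 5
  sig12 = add(5, 2) = 7
  sig13 = sub(2, 5) = -3
  sig14 = add(7, -3) = 4
  sig15 = max2(4, -3) = 4
  sig20 = sub(4, 4) = 0

After the edit, cleaning proceeds:
  sig12: a read changed (src4 2->-2) — executes, giving 3.
  sig13: a read changed (src4 2->-2) — executes, giving -7.
  sig14: a read changed (sig12 7->3; sig13 -3->-7) — executes, giving -4.
  sig15: a read changed (sig14 4->-4; sig13 -3->-7) — executes, giving -4.
  sig20: a read changed (sig14 4->-4; sig15 4->-4) — executes, giving 0 — identical to its old value.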